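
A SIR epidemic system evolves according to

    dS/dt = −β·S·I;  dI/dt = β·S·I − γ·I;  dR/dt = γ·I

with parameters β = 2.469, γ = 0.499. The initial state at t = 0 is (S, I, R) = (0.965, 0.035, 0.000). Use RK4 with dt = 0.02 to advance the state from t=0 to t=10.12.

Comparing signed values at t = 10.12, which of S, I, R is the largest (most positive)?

largest component: R

t=0.000: state=(0.965, 0.035, 0.000)
step 1 (dt=0.02): k1=(-0.083, 0.066, 0.017), k2=(-0.085, 0.067, 0.018), k3=(-0.085, 0.067, 0.018), k4=(-0.086, 0.068, 0.018); state += dt/6·(k1+2k2+2k3+k4)
t=0.020: state=(0.963, 0.036, 0.000)
t=0.040: state=(0.962, 0.038, 0.001)
t=0.060: state=(0.960, 0.039, 0.001)
continuing one RK4 step at a time; state shown every 25 steps (Δt=0.5):
t=0.500: state=(0.899, 0.087, 0.014)
t=1.000: state=(0.762, 0.190, 0.048)
t=1.500: state=(0.552, 0.335, 0.113)
t=2.000: state=(0.338, 0.450, 0.212)
t=2.500: state=(0.188, 0.481, 0.330)
t=3.000: state=(0.106, 0.447, 0.447)
t=3.500: state=(0.063, 0.386, 0.551)
t=4.000: state=(0.041, 0.320, 0.639)
t=4.500: state=(0.029, 0.260, 0.711)
t=5.000: state=(0.021, 0.209, 0.770)
t=5.500: state=(0.017, 0.167, 0.816)
t=6.000: state=(0.014, 0.132, 0.853)
t=6.500: state=(0.012, 0.105, 0.883)
t=7.000: state=(0.011, 0.083, 0.906)
t=7.500: state=(0.010, 0.065, 0.925)
t=8.000: state=(0.009, 0.052, 0.939)
t=8.500: state=(0.009, 0.041, 0.951)
t=9.000: state=(0.008, 0.032, 0.960)
t=9.500: state=(0.008, 0.025, 0.967)
t=10.000: state=(0.008, 0.020, 0.972)
t=10.120: state=(0.008, 0.019, 0.973)
compare at T: S=0.008, I=0.019, R=0.973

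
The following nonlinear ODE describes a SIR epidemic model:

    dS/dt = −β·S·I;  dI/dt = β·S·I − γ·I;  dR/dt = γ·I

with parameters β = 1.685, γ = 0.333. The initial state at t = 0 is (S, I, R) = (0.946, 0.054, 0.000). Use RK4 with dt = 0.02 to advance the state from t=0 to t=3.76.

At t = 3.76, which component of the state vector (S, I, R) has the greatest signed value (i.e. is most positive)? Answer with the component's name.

t=0.000: state=(0.946, 0.054, 0.000)
step 1 (dt=0.02): k1=(-0.086, 0.068, 0.018), k2=(-0.087, 0.069, 0.018), k3=(-0.087, 0.069, 0.018), k4=(-0.088, 0.070, 0.018); state += dt/6·(k1+2k2+2k3+k4)
t=0.020: state=(0.944, 0.055, 0.000)
t=0.040: state=(0.942, 0.057, 0.001)
t=0.060: state=(0.941, 0.058, 0.001)
continuing one RK4 step at a time; state shown every 10 steps (Δt=0.2):
t=0.200: state=(0.927, 0.069, 0.004)
t=0.400: state=(0.902, 0.088, 0.009)
t=0.600: state=(0.873, 0.111, 0.016)
t=0.800: state=(0.837, 0.139, 0.024)
t=1.000: state=(0.794, 0.171, 0.035)
t=1.200: state=(0.745, 0.208, 0.047)
t=1.400: state=(0.690, 0.247, 0.062)
t=1.600: state=(0.631, 0.289, 0.080)
t=1.800: state=(0.568, 0.331, 0.101)
t=2.000: state=(0.505, 0.371, 0.124)
t=2.200: state=(0.443, 0.407, 0.150)
t=2.400: state=(0.384, 0.438, 0.178)
t=2.600: state=(0.330, 0.462, 0.208)
t=2.800: state=(0.281, 0.479, 0.240)
t=3.000: state=(0.239, 0.489, 0.272)
t=3.200: state=(0.202, 0.493, 0.305)
t=3.400: state=(0.171, 0.491, 0.338)
t=3.600: state=(0.145, 0.485, 0.370)
t=3.760: state=(0.128, 0.477, 0.396)
compare at T: S=0.128, I=0.477, R=0.396

largest component: I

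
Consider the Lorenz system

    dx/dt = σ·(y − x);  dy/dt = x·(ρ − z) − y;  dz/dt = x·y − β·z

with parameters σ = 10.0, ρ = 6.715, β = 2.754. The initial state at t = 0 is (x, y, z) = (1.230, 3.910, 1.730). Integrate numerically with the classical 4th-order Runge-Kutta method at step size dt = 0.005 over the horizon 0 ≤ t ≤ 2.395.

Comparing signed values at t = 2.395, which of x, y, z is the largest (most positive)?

largest component: z

t=0.000: state=(1.230, 3.910, 1.730)
step 1 (dt=0.005): k1=(26.800, 2.222, 0.045), k2=(26.186, 2.550, 0.314), k3=(26.209, 2.540, 0.307), k4=(25.617, 2.860, 0.570); state += dt/6·(k1+2k2+2k3+k4)
t=0.005: state=(1.361, 3.923, 1.732)
t=0.010: state=(1.486, 3.939, 1.736)
t=0.015: state=(1.606, 3.957, 1.742)
continuing one RK4 step at a time; state shown every 20 steps (Δt=0.1):
t=0.100: state=(3.136, 4.586, 2.177)
t=0.200: state=(4.423, 5.585, 3.375)
t=0.300: state=(5.422, 6.203, 5.162)
t=0.400: state=(5.866, 5.928, 6.987)
t=0.500: state=(5.542, 4.877, 8.034)
t=0.600: state=(4.688, 3.735, 8.013)
t=0.700: state=(3.785, 2.984, 7.302)
t=0.800: state=(3.140, 2.656, 6.378)
t=0.900: state=(2.809, 2.622, 5.516)
t=1.000: state=(2.741, 2.782, 4.836)
t=1.100: state=(2.871, 3.083, 4.388)
t=1.200: state=(3.150, 3.489, 4.197)
t=1.300: state=(3.533, 3.951, 4.277)
t=1.400: state=(3.962, 4.388, 4.624)
t=1.500: state=(4.353, 4.692, 5.176)
t=1.600: state=(4.608, 4.767, 5.800)
t=1.700: state=(4.656, 4.595, 6.313)
t=1.800: state=(4.501, 4.266, 6.571)
t=1.900: state=(4.221, 3.916, 6.545)
t=2.000: state=(3.925, 3.650, 6.308)
t=2.100: state=(3.693, 3.510, 5.973)
t=2.200: state=(3.564, 3.491, 5.638)
t=2.300: state=(3.543, 3.570, 5.373)
t=2.395: state=(3.606, 3.708, 5.222)
compare at T: x=3.606, y=3.708, z=5.222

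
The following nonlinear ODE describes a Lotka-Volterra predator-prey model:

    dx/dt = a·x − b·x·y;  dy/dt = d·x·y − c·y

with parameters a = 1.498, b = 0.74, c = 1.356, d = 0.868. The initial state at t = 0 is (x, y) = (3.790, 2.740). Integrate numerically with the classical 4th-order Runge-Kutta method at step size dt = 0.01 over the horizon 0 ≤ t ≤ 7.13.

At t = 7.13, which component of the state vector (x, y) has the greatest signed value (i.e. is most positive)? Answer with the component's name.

largest component: y

t=0.000: state=(3.790, 2.740)
step 1 (dt=0.01): k1=(-2.007, 5.298), k2=(-2.076, 5.326), k3=(-2.076, 5.325), k4=(-2.145, 5.351); state += dt/6·(k1+2k2+2k3+k4)
t=0.010: state=(3.769, 2.793)
t=0.020: state=(3.747, 2.847)
t=0.030: state=(3.724, 2.901)
continuing one RK4 step at a time; state shown every 25 steps (Δt=0.25):
t=0.250: state=(2.925, 4.092)
t=0.500: state=(1.830, 4.869)
t=0.750: state=(1.083, 4.721)
t=1.000: state=(0.696, 4.060)
t=1.250: state=(0.513, 3.290)
t=1.500: state=(0.434, 2.594)
t=1.750: state=(0.412, 2.024)
t=2.000: state=(0.430, 1.579)
t=2.250: state=(0.483, 1.242)
t=2.500: state=(0.572, 0.991)
t=2.750: state=(0.705, 0.810)
t=3.000: state=(0.893, 0.686)
t=3.250: state=(1.153, 0.609)
t=3.500: state=(1.503, 0.578)
t=3.750: state=(1.963, 0.599)
t=4.000: state=(2.536, 0.694)
t=4.250: state=(3.186, 0.919)
t=4.500: state=(3.760, 1.396)
t=4.750: state=(3.910, 2.314)
t=5.000: state=(3.285, 3.651)
t=5.250: state=(2.179, 4.714)
t=5.500: state=(1.289, 4.855)
t=5.750: state=(0.797, 4.312)
t=6.000: state=(0.560, 3.548)
t=6.250: state=(0.453, 2.817)
t=6.500: state=(0.415, 2.203)
t=6.750: state=(0.420, 1.717)
t=7.000: state=(0.461, 1.346)
t=7.130: state=(0.496, 1.191)
compare at T: x=0.496, y=1.191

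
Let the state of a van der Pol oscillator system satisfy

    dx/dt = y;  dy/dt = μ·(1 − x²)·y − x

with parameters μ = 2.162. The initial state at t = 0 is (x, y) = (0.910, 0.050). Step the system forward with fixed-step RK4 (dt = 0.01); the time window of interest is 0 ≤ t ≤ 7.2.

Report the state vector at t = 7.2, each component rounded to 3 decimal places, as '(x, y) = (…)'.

(x, y) = (1.592, -0.425)

t=0.000: state=(0.910, 0.050)
step 1 (dt=0.01): k1=(0.050, -0.891), k2=(0.046, -0.893), k3=(0.046, -0.893), k4=(0.041, -0.895); state += dt/6·(k1+2k2+2k3+k4)
t=0.010: state=(0.910, 0.041)
t=0.020: state=(0.911, 0.032)
t=0.030: state=(0.911, 0.023)
continuing one RK4 step at a time; state shown every 25 steps (Δt=0.25):
t=0.250: state=(0.894, -0.183)
t=0.500: state=(0.816, -0.443)
t=0.750: state=(0.666, -0.776)
t=1.000: state=(0.413, -1.299)
t=1.250: state=(-0.018, -2.233)
t=1.500: state=(-0.732, -3.408)
t=1.750: state=(-1.539, -2.519)
t=2.000: state=(-1.899, -0.551)
t=2.250: state=(-1.932, 0.125)
t=2.500: state=(-1.877, 0.286)
t=2.750: state=(-1.798, 0.340)
t=3.000: state=(-1.708, 0.377)
t=3.250: state=(-1.609, 0.417)
t=3.500: state=(-1.499, 0.468)
t=3.750: state=(-1.373, 0.539)
t=4.000: state=(-1.226, 0.645)
t=4.250: state=(-1.046, 0.815)
t=4.500: state=(-0.808, 1.118)
t=4.750: state=(-0.462, 1.718)
t=5.000: state=(0.102, 2.918)
t=5.250: state=(1.004, 4.008)
t=5.500: state=(1.798, 1.902)
t=5.750: state=(2.015, 0.178)
t=6.000: state=(1.998, -0.213)
t=6.250: state=(1.932, -0.297)
t=6.500: state=(1.853, -0.331)
t=6.750: state=(1.767, -0.359)
t=7.000: state=(1.673, -0.392)
t=7.200: state=(1.592, -0.425)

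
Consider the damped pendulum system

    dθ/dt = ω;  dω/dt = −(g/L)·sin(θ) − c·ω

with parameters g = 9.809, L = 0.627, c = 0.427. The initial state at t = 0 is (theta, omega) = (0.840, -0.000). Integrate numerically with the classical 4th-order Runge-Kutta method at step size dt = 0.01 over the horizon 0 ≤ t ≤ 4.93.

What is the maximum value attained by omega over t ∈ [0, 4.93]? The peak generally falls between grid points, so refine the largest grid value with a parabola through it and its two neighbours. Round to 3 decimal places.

max omega = 2.496

t=0.000: state=(0.840, -0.000)
step 1 (dt=0.01): k1=(-0.000, -11.649), k2=(-0.058, -11.625), k3=(-0.058, -11.622), k4=(-0.116, -11.594); state += dt/6·(k1+2k2+2k3+k4)
t=0.010: state=(0.839, -0.116)
t=0.020: state=(0.838, -0.232)
t=0.030: state=(0.835, -0.347)
continuing one RK4 step at a time; state shown every 20 steps (Δt=0.2):
t=0.200: state=(0.622, -2.070)
t=0.400: state=(0.091, -2.966)
t=0.600: state=(-0.447, -2.146)
t=0.800: state=(-0.697, -0.269)
t=1.000: state=(-0.557, 1.582)
t=1.200: state=(-0.128, 2.485)
t=1.400: state=(0.338, 1.933)
t=1.600: state=(0.578, 0.378)
t=1.800: state=(0.485, -1.240)
t=2.000: state=(0.134, -2.080)
t=2.200: state=(-0.263, -1.690)
t=2.400: state=(-0.481, -0.400)
t=2.600: state=(-0.416, 0.995)
t=2.800: state=(-0.127, 1.744)
t=3.000: state=(0.211, 1.454)
t=3.200: state=(0.402, 0.377)
t=3.400: state=(0.354, -0.815)
t=3.600: state=(0.113, -1.466)
t=3.800: state=(-0.173, -1.239)
t=4.000: state=(-0.337, -0.335)
t=4.200: state=(-0.299, 0.678)
t=4.400: state=(-0.097, 1.235)
t=4.600: state=(0.144, 1.049)
t=4.800: state=(0.284, 0.287)
t=4.930: state=(0.283, -0.294)
largest grid value and its neighbours: omega(1.210)=2.49231, omega(1.220)=2.49576, omega(1.230)=2.49530
parabola through these three points peaks at t≈1.224 with omega≈2.49604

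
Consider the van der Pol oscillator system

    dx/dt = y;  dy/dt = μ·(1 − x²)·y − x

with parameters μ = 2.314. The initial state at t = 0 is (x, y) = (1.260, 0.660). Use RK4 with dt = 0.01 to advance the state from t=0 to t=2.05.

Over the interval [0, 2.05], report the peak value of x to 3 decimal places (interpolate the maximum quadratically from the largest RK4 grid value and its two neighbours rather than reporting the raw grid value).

max x = 1.369

t=0.000: state=(1.260, 0.660)
step 1 (dt=0.01): k1=(0.660, -2.157), k2=(0.649, -2.159), k3=(0.649, -2.158), k4=(0.638, -2.159); state += dt/6·(k1+2k2+2k3+k4)
t=0.010: state=(1.266, 0.638)
t=0.020: state=(1.273, 0.617)
t=0.030: state=(1.279, 0.595)
continuing one RK4 step at a time; state shown every 10 steps (Δt=0.1):
t=0.100: state=(1.315, 0.447)
t=0.200: state=(1.350, 0.251)
t=0.300: state=(1.366, 0.083)
t=0.400: state=(1.368, -0.056)
t=0.500: state=(1.356, -0.170)
t=0.600: state=(1.334, -0.263)
t=0.700: state=(1.304, -0.343)
t=0.800: state=(1.266, -0.415)
t=0.900: state=(1.221, -0.482)
t=1.000: state=(1.169, -0.551)
t=1.100: state=(1.111, -0.624)
t=1.200: state=(1.044, -0.707)
t=1.300: state=(0.969, -0.805)
t=1.400: state=(0.882, -0.927)
t=1.500: state=(0.782, -1.081)
t=1.600: state=(0.665, -1.283)
t=1.700: state=(0.524, -1.553)
t=1.800: state=(0.351, -1.919)
t=1.900: state=(0.136, -2.411)
t=2.000: state=(-0.136, -3.036)
t=2.050: state=(-0.296, -3.378)
largest grid value and its neighbours: x(0.350)=1.36872, x(0.360)=1.36875, x(0.370)=1.36865
parabola through these three points peaks at t≈0.357 with x≈1.36876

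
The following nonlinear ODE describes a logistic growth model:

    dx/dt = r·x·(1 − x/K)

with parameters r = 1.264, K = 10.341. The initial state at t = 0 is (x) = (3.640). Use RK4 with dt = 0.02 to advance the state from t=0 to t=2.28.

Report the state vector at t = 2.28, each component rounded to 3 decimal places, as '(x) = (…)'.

t=0.000: state=(3.640)
step 1 (dt=0.02): k1=(2.981), k2=(2.992), k3=(2.993), k4=(3.003); state += dt/6·(k1+2k2+2k3+k4)
t=0.020: state=(3.700)
t=0.040: state=(3.760)
t=0.060: state=(3.821)
continuing one RK4 step at a time; state shown every 5 steps (Δt=0.1):
t=0.100: state=(3.943)
t=0.200: state=(4.256)
t=0.300: state=(4.576)
t=0.400: state=(4.900)
t=0.500: state=(5.227)
t=0.600: state=(5.553)
t=0.700: state=(5.876)
t=0.800: state=(6.193)
t=0.900: state=(6.503)
t=1.000: state=(6.803)
t=1.100: state=(7.091)
t=1.200: state=(7.366)
t=1.300: state=(7.626)
t=1.400: state=(7.872)
t=1.500: state=(8.101)
t=1.600: state=(8.315)
t=1.700: state=(8.513)
t=1.800: state=(8.696)
t=1.900: state=(8.863)
t=2.000: state=(9.016)
t=2.100: state=(9.155)
t=2.200: state=(9.282)
t=2.280: state=(9.374)

(x) = (9.374)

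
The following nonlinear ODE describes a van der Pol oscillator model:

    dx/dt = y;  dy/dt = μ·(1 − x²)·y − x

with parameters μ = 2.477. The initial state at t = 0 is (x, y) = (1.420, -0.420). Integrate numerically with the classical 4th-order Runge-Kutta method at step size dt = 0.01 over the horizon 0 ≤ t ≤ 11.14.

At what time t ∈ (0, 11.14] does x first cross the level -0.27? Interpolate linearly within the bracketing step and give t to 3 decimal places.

t=0.000: state=(1.420, -0.420)
step 1 (dt=0.01): k1=(-0.420, -0.363), k2=(-0.422, -0.362), k3=(-0.422, -0.362), k4=(-0.424, -0.362); state += dt/6·(k1+2k2+2k3+k4)
t=0.010: state=(1.416, -0.424)
t=0.020: state=(1.412, -0.427)
t=0.030: state=(1.407, -0.431)
continuing one RK4 step at a time; state shown every 50 steps (Δt=0.5):
t=0.500: state=(1.160, -0.639)
t=1.000: state=(0.725, -1.224)
t=1.470: state=(-0.270, -3.507)
next step: t=1.480: state=(-0.305, -3.584) — x has crossed -0.27
linear interpolation between t=1.470 (-0.26981) and t=1.480 (-0.30526) → t≈1.470

t = 1.470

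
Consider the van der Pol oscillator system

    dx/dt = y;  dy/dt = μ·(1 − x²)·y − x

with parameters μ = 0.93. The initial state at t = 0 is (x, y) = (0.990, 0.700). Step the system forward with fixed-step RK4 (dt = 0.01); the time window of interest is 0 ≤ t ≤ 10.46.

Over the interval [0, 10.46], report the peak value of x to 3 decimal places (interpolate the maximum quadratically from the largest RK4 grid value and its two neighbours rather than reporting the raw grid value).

max x = 2.000

t=0.000: state=(0.990, 0.700)
step 1 (dt=0.01): k1=(0.700, -0.977), k2=(0.695, -0.985), k3=(0.695, -0.985), k4=(0.690, -0.993); state += dt/6·(k1+2k2+2k3+k4)
t=0.010: state=(0.997, 0.690)
t=0.020: state=(1.004, 0.680)
t=0.030: state=(1.011, 0.670)
continuing one RK4 step at a time; state shown every 50 steps (Δt=0.5):
t=0.500: state=(1.196, 0.103)
t=1.000: state=(1.103, -0.455)
t=1.500: state=(0.749, -0.973)
t=2.000: state=(0.098, -1.674)
t=2.500: state=(-0.912, -2.186)
t=3.000: state=(-1.738, -0.870)
t=3.500: state=(-1.843, 0.264)
t=4.000: state=(-1.595, 0.679)
t=4.500: state=(-1.175, 1.015)
t=5.000: state=(-0.540, 1.592)
t=5.500: state=(0.483, 2.493)
t=6.000: state=(1.654, 1.663)
t=6.500: state=(2.000, -0.041)
t=7.000: state=(1.822, -0.568)
t=7.500: state=(1.471, -0.835)
t=8.000: state=(0.968, -1.215)
t=8.500: state=(0.193, -1.962)
t=9.000: state=(-0.999, -2.573)
t=9.500: state=(-1.908, -0.808)
t=10.000: state=(-1.966, 0.333)
t=10.460: state=(-1.729, 0.656)
largest grid value and its neighbours: x(6.470)=2.00001, x(6.480)=2.00008, x(6.490)=1.99996
parabola through these three points peaks at t≈6.479 with x≈2.00008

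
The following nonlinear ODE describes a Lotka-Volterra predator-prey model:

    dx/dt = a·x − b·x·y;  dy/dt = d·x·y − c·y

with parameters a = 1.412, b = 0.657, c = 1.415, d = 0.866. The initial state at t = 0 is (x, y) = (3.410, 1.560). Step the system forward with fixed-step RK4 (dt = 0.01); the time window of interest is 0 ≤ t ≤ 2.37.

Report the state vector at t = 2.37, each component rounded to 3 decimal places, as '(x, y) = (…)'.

t=0.000: state=(3.410, 1.560)
step 1 (dt=0.01): k1=(1.320, 2.399), k2=(1.296, 2.427), k3=(1.295, 2.427), k4=(1.270, 2.454); state += dt/6·(k1+2k2+2k3+k4)
t=0.010: state=(3.423, 1.584)
t=0.020: state=(3.435, 1.609)
t=0.030: state=(3.447, 1.634)
continuing one RK4 step at a time; state shown every 10 steps (Δt=0.1):
t=0.100: state=(3.515, 1.828)
t=0.200: state=(3.552, 2.156)
t=0.300: state=(3.507, 2.543)
t=0.400: state=(3.370, 2.975)
t=0.500: state=(3.145, 3.426)
t=0.600: state=(2.851, 3.857)
t=0.700: state=(2.516, 4.224)
t=0.800: state=(2.175, 4.493)
t=0.900: state=(1.854, 4.642)
t=1.000: state=(1.571, 4.673)
t=1.100: state=(1.334, 4.598)
t=1.200: state=(1.141, 4.442)
t=1.300: state=(0.988, 4.227)
t=1.400: state=(0.869, 3.976)
t=1.500: state=(0.778, 3.706)
t=1.600: state=(0.709, 3.430)
t=1.700: state=(0.657, 3.158)
t=1.800: state=(0.620, 2.897)
t=1.900: state=(0.595, 2.651)
t=2.000: state=(0.581, 2.421)
t=2.100: state=(0.574, 2.209)
t=2.200: state=(0.576, 2.016)
t=2.300: state=(0.584, 1.840)
t=2.370: state=(0.594, 1.727)

(x, y) = (0.594, 1.727)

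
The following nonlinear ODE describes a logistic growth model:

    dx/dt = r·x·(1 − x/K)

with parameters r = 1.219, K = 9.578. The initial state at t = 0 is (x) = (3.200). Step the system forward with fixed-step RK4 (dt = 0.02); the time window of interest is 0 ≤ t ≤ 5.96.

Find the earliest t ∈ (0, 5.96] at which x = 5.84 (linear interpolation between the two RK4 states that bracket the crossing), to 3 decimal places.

t=0.000: state=(3.200)
step 1 (dt=0.02): k1=(2.598), k2=(2.608), k3=(2.608), k4=(2.618); state += dt/6·(k1+2k2+2k3+k4)
t=0.020: state=(3.252)
t=0.040: state=(3.305)
t=0.060: state=(3.358)
continuing one RK4 step at a time; state shown every 10 steps (Δt=0.2):
t=0.200: state=(3.739)
t=0.400: state=(4.307)
t=0.600: state=(4.889)
t=0.800: state=(5.468)
t=0.920: state=(5.807)
next step: t=0.940: state=(5.863) — x has crossed 5.84
linear interpolation between t=0.920 (5.80712) and t=0.940 (5.86271) → t≈0.932

t = 0.932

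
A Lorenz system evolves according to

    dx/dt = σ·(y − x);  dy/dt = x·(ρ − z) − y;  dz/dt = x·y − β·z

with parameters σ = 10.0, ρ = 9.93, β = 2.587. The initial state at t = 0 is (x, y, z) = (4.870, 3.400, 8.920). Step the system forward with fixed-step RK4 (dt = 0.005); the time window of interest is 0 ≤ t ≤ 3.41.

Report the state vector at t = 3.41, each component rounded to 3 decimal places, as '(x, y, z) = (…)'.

t=0.000: state=(4.870, 3.400, 8.920)
step 1 (dt=0.005): k1=(-14.700, 1.519, -6.518), k2=(-14.295, 1.557, -6.582), k3=(-14.304, 1.558, -6.578), k4=(-13.907, 1.597, -6.639); state += dt/6·(k1+2k2+2k3+k4)
t=0.005: state=(4.798, 3.408, 8.887)
t=0.010: state=(4.731, 3.416, 8.854)
t=0.015: state=(4.667, 3.425, 8.820)
continuing one RK4 step at a time; state shown every 40 steps (Δt=0.2):
t=0.200: state=(3.916, 4.038, 7.676)
t=0.400: state=(4.644, 5.147, 7.657)
t=0.600: state=(5.486, 5.706, 9.039)
t=0.800: state=(5.300, 4.943, 9.986)
t=1.000: state=(4.513, 4.194, 9.356)
t=1.200: state=(4.242, 4.293, 8.388)
t=1.400: state=(4.620, 4.901, 8.174)
t=1.600: state=(5.134, 5.303, 8.845)
t=1.800: state=(5.149, 5.002, 9.483)
t=2.000: state=(4.732, 4.525, 9.291)
t=2.200: state=(4.494, 4.481, 8.720)
t=2.400: state=(4.653, 4.801, 8.497)
t=2.600: state=(4.953, 5.069, 8.807)
t=2.800: state=(5.020, 4.966, 9.201)
t=3.000: state=(4.813, 4.691, 9.181)
t=3.200: state=(4.643, 4.611, 8.869)
t=3.400: state=(4.695, 4.769, 8.691)
t=3.410: state=(4.703, 4.779, 8.690)

(x, y, z) = (4.703, 4.779, 8.690)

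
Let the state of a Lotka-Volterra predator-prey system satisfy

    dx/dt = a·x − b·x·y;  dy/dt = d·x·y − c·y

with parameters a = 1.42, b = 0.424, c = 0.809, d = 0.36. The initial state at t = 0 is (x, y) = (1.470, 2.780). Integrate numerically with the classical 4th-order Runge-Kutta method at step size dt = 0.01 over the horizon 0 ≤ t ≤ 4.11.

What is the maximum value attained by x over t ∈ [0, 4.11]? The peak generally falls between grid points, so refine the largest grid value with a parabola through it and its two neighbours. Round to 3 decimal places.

max x = 3.454

t=0.000: state=(1.470, 2.780)
step 1 (dt=0.01): k1=(0.355, -0.778), k2=(0.358, -0.775), k3=(0.358, -0.775), k4=(0.360, -0.772); state += dt/6·(k1+2k2+2k3+k4)
t=0.010: state=(1.474, 2.772)
t=0.020: state=(1.477, 2.765)
t=0.030: state=(1.481, 2.757)
continuing one RK4 step at a time; state shown every 20 steps (Δt=0.2):
t=0.200: state=(1.552, 2.636)
t=0.400: state=(1.658, 2.517)
t=0.600: state=(1.786, 2.423)
t=0.800: state=(1.938, 2.356)
t=1.000: state=(2.112, 2.319)
t=1.200: state=(2.306, 2.312)
t=1.400: state=(2.516, 2.339)
t=1.600: state=(2.734, 2.404)
t=1.800: state=(2.950, 2.509)
t=2.000: state=(3.149, 2.659)
t=2.200: state=(3.312, 2.855)
t=2.400: state=(3.420, 3.095)
t=2.600: state=(3.454, 3.374)
t=2.800: state=(3.403, 3.675)
t=3.000: state=(3.268, 3.977)
t=3.200: state=(3.062, 4.250)
t=3.400: state=(2.810, 4.467)
t=3.600: state=(2.539, 4.606)
t=3.800: state=(2.276, 4.659)
t=4.000: state=(2.038, 4.628)
t=4.110: state=(1.922, 4.579)
largest grid value and its neighbours: x(2.570)=3.45404, x(2.580)=3.45421, x(2.590)=3.45417
parabola through these three points peaks at t≈2.583 with x≈3.45423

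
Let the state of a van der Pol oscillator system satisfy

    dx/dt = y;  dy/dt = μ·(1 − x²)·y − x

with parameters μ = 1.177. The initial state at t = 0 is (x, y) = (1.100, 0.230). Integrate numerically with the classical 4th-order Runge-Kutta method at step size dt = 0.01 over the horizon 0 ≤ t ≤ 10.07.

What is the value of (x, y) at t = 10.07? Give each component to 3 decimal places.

(x, y) = (-1.781, 0.548)

t=0.000: state=(1.100, 0.230)
step 1 (dt=0.01): k1=(0.230, -1.157), k2=(0.224, -1.157), k3=(0.224, -1.157), k4=(0.218, -1.158); state += dt/6·(k1+2k2+2k3+k4)
t=0.010: state=(1.102, 0.218)
t=0.020: state=(1.104, 0.207)
t=0.030: state=(1.106, 0.195)
continuing one RK4 step at a time; state shown every 50 steps (Δt=0.5):
t=0.500: state=(1.074, -0.320)
t=1.000: state=(0.788, -0.838)
t=1.500: state=(0.194, -1.610)
t=2.000: state=(-0.860, -2.450)
t=2.500: state=(-1.780, -0.873)
t=3.000: state=(-1.863, 0.286)
t=3.500: state=(-1.630, 0.602)
t=4.000: state=(-1.268, 0.859)
t=4.500: state=(-0.732, 1.354)
t=5.000: state=(0.190, 2.441)
t=5.500: state=(1.523, 2.195)
t=6.000: state=(2.008, 0.045)
t=6.500: state=(1.867, -0.476)
t=7.000: state=(1.579, -0.671)
t=7.500: state=(1.184, -0.939)
t=8.000: state=(0.589, -1.523)
t=8.500: state=(-0.451, -2.691)
t=9.000: state=(-1.722, -1.653)
t=9.500: state=(-2.005, 0.141)
t=10.000: state=(-1.818, 0.520)
t=10.070: state=(-1.781, 0.548)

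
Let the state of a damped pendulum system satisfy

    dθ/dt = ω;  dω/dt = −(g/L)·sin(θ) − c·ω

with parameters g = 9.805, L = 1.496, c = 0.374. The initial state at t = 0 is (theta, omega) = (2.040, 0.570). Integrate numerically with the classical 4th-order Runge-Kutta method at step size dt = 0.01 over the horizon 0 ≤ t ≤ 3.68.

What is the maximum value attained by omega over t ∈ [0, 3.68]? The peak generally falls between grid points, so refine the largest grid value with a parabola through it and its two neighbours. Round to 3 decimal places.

max omega = 3.032

t=0.000: state=(2.040, 0.570)
step 1 (dt=0.01): k1=(0.570, -6.059), k2=(0.540, -6.039), k3=(0.540, -6.040), k4=(0.510, -6.020); state += dt/6·(k1+2k2+2k3+k4)
t=0.010: state=(2.045, 0.510)
t=0.020: state=(2.050, 0.450)
t=0.030: state=(2.054, 0.390)
continuing one RK4 step at a time; state shown every 20 steps (Δt=0.2):
t=0.200: state=(2.037, -0.587)
t=0.400: state=(1.806, -1.721)
t=0.600: state=(1.348, -2.848)
t=0.800: state=(0.685, -3.704)
t=1.000: state=(-0.082, -3.799)
t=1.200: state=(-0.773, -2.992)
t=1.400: state=(-1.246, -1.701)
t=1.600: state=(-1.450, -0.342)
t=1.800: state=(-1.389, 0.934)
t=2.000: state=(-1.085, 2.063)
t=2.200: state=(-0.586, 2.850)
t=2.400: state=(0.011, 2.995)
t=2.600: state=(0.562, 2.411)
t=2.800: state=(0.944, 1.360)
t=3.000: state=(1.098, 0.173)
t=3.200: state=(1.018, -0.951)
t=3.400: state=(0.732, -1.859)
t=3.600: state=(0.302, -2.350)
t=3.680: state=(0.112, -2.387)
largest grid value and its neighbours: omega(2.330)=3.03134, omega(2.340)=3.03207, omega(2.350)=3.03085
parabola through these three points peaks at t≈2.339 with omega≈3.03208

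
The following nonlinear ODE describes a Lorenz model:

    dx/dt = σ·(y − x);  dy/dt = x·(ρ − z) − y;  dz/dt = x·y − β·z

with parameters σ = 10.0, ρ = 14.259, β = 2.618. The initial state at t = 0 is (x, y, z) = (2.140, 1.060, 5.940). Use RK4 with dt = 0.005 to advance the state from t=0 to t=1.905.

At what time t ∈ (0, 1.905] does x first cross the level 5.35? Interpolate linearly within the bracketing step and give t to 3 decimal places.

t = 0.307

t=0.000: state=(2.140, 1.060, 5.940)
step 1 (dt=0.005): k1=(-10.800, 16.743, -13.283), k2=(-10.111, 16.546, -13.136), k3=(-10.134, 16.560, -13.136), k4=(-9.465, 16.376, -12.991); state += dt/6·(k1+2k2+2k3+k4)
t=0.005: state=(2.089, 1.143, 5.874)
t=0.010: state=(2.045, 1.224, 5.810)
t=0.015: state=(2.007, 1.303, 5.747)
continuing one RK4 step at a time; state shown every 20 steps (Δt=0.1):
t=0.100: state=(2.027, 2.608, 4.891)
t=0.200: state=(3.094, 4.640, 4.572)
t=0.300: state=(5.160, 7.752, 5.785)
t=0.305: state=(5.290, 7.932, 5.913)
next step: t=0.310: state=(5.424, 8.114, 6.050) — x has crossed 5.35
linear interpolation between t=0.305 (5.29044) and t=0.310 (5.42376) → t≈0.307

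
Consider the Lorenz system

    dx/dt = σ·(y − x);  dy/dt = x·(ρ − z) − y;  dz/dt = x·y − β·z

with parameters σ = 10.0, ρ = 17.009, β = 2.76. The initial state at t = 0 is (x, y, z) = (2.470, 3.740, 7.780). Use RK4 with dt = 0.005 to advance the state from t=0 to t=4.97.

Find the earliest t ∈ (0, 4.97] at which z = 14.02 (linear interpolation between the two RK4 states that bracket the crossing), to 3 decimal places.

t=0.000: state=(2.470, 3.740, 7.780)
step 1 (dt=0.005): k1=(12.700, 19.056, -12.235), k2=(12.859, 19.378, -11.913), k3=(12.863, 19.378, -11.911), k4=(13.026, 19.703, -11.585); state += dt/6·(k1+2k2+2k3+k4)
t=0.005: state=(2.534, 3.837, 7.720)
t=0.010: state=(2.600, 3.937, 7.664)
t=0.015: state=(2.668, 4.041, 7.611)
continuing one RK4 step at a time; state shown every 40 steps (Δt=0.2):
t=0.200: state=(6.954, 10.282, 9.697)
t=0.265: state=(9.156, 12.374, 13.655)
next step: t=0.270: state=(9.315, 12.458, 14.038) — z has crossed 14.02
linear interpolation between t=0.265 (13.65538) and t=0.270 (14.03771) → t≈0.270

t = 0.270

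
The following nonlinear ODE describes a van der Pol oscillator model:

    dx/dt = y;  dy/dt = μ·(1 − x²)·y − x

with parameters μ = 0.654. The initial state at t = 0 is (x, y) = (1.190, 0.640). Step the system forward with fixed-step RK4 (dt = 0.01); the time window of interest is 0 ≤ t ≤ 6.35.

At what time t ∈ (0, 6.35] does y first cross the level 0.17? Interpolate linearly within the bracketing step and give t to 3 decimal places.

t = 0.330

t=0.000: state=(1.190, 0.640)
step 1 (dt=0.01): k1=(0.640, -1.364), k2=(0.633, -1.369), k3=(0.633, -1.369), k4=(0.626, -1.373); state += dt/6·(k1+2k2+2k3+k4)
t=0.010: state=(1.196, 0.626)
t=0.020: state=(1.203, 0.613)
t=0.030: state=(1.209, 0.599)
continuing one RK4 step at a time; state shown every 25 steps (Δt=0.25):
t=0.250: state=(1.306, 0.284)
t=0.320: state=(1.322, 0.184)
next step: t=0.330: state=(1.324, 0.170) — y has crossed 0.17
linear interpolation between t=0.320 (0.18405) and t=0.330 (0.16995) → t≈0.330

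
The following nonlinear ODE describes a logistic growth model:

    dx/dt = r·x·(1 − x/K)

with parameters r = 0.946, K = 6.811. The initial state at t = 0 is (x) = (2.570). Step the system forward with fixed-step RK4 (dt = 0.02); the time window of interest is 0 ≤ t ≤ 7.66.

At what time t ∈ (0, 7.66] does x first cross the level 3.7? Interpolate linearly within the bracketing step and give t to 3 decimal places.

t=0.000: state=(2.570)
step 1 (dt=0.02): k1=(1.514), k2=(1.517), k3=(1.517), k4=(1.521); state += dt/6·(k1+2k2+2k3+k4)
t=0.020: state=(2.600)
t=0.040: state=(2.631)
t=0.060: state=(2.661)
continuing one RK4 step at a time; state shown every 25 steps (Δt=0.5):
t=0.500: state=(3.358)
t=0.700: state=(3.680)
next step: t=0.720: state=(3.712) — x has crossed 3.7
linear interpolation between t=0.700 (3.67957) and t=0.720 (3.71155) → t≈0.713

t = 0.713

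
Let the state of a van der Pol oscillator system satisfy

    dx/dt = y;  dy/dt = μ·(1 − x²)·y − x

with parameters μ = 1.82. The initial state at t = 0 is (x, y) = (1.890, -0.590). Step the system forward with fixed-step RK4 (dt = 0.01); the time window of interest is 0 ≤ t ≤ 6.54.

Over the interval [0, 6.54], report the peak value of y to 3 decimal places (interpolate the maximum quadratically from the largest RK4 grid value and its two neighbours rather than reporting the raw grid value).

max y = 3.600

t=0.000: state=(1.890, -0.590)
step 1 (dt=0.01): k1=(-0.590, 0.872), k2=(-0.586, 0.843), k3=(-0.586, 0.843), k4=(-0.582, 0.815); state += dt/6·(k1+2k2+2k3+k4)
t=0.010: state=(1.884, -0.582)
t=0.020: state=(1.878, -0.574)
t=0.030: state=(1.873, -0.566)
continuing one RK4 step at a time; state shown every 25 steps (Δt=0.25):
t=0.250: state=(1.759, -0.490)
t=0.500: state=(1.637, -0.496)
t=0.750: state=(1.508, -0.543)
t=1.000: state=(1.363, -0.622)
t=1.250: state=(1.193, -0.746)
t=1.500: state=(0.984, -0.947)
t=1.750: state=(0.707, -1.301)
t=2.000: state=(0.308, -1.961)
t=2.250: state=(-0.312, -3.059)
t=2.500: state=(-1.174, -3.481)
t=2.750: state=(-1.829, -1.555)
t=3.000: state=(-2.014, -0.162)
t=3.250: state=(-1.994, 0.232)
t=3.500: state=(-1.920, 0.341)
t=3.750: state=(-1.828, 0.390)
t=4.000: state=(-1.726, 0.431)
t=4.250: state=(-1.612, 0.479)
t=4.500: state=(-1.485, 0.543)
t=4.750: state=(-1.339, 0.632)
t=5.000: state=(-1.165, 0.765)
t=5.250: state=(-0.949, 0.983)
t=5.500: state=(-0.660, 1.368)
t=5.750: state=(-0.238, 2.086)
t=6.000: state=(0.421, 3.215)
t=6.250: state=(1.291, 3.325)
t=6.500: state=(1.878, 1.275)
t=6.540: state=(1.923, 0.985)
largest grid value and its neighbours: y(6.140)=3.59893, y(6.150)=3.59947, y(6.160)=3.59520
parabola through these three points peaks at t≈6.146 with y≈3.59983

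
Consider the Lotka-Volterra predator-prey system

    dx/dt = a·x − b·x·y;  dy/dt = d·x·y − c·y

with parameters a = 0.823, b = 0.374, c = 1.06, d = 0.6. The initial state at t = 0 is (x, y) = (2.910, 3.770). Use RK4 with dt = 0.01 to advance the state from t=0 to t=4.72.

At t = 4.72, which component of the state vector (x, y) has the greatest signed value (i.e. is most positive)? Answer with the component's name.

largest component: x

t=0.000: state=(2.910, 3.770)
step 1 (dt=0.01): k1=(-1.708, 2.586), k2=(-1.717, 2.576), k3=(-1.717, 2.576), k4=(-1.726, 2.565); state += dt/6·(k1+2k2+2k3+k4)
t=0.010: state=(2.893, 3.796)
t=0.020: state=(2.875, 3.821)
t=0.030: state=(2.858, 3.847)
continuing one RK4 step at a time; state shown every 20 steps (Δt=0.2):
t=0.200: state=(2.541, 4.232)
t=0.400: state=(2.156, 4.537)
t=0.600: state=(1.800, 4.652)
t=0.800: state=(1.501, 4.585)
t=1.000: state=(1.265, 4.375)
t=1.200: state=(1.087, 4.074)
t=1.400: state=(0.957, 3.724)
t=1.600: state=(0.865, 3.359)
t=1.800: state=(0.804, 3.003)
t=2.000: state=(0.767, 2.669)
t=2.200: state=(0.749, 2.364)
t=2.400: state=(0.748, 2.092)
t=2.600: state=(0.761, 1.853)
t=2.800: state=(0.787, 1.644)
t=3.000: state=(0.826, 1.465)
t=3.200: state=(0.878, 1.313)
t=3.400: state=(0.943, 1.185)
t=3.600: state=(1.022, 1.078)
t=3.800: state=(1.115, 0.991)
t=4.000: state=(1.224, 0.923)
t=4.200: state=(1.349, 0.871)
t=4.400: state=(1.493, 0.835)
t=4.600: state=(1.655, 0.816)
t=4.720: state=(1.761, 0.812)
compare at T: x=1.761, y=0.812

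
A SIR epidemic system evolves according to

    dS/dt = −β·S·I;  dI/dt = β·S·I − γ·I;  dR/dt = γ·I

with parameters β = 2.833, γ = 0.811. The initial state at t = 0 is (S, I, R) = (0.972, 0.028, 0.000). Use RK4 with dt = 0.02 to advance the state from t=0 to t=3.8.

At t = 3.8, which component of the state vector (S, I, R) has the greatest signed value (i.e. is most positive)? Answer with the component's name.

largest component: R

t=0.000: state=(0.972, 0.028, 0.000)
step 1 (dt=0.02): k1=(-0.077, 0.054, 0.023), k2=(-0.079, 0.055, 0.023), k3=(-0.079, 0.055, 0.023), k4=(-0.080, 0.056, 0.024); state += dt/6·(k1+2k2+2k3+k4)
t=0.020: state=(0.970, 0.029, 0.000)
t=0.040: state=(0.969, 0.030, 0.001)
t=0.060: state=(0.967, 0.031, 0.001)
continuing one RK4 step at a time; state shown every 10 steps (Δt=0.2):
t=0.200: state=(0.953, 0.041, 0.006)
t=0.400: state=(0.927, 0.060, 0.014)
t=0.600: state=(0.890, 0.085, 0.025)
t=0.800: state=(0.841, 0.118, 0.042)
t=1.000: state=(0.778, 0.158, 0.064)
t=1.200: state=(0.702, 0.205, 0.093)
t=1.400: state=(0.616, 0.253, 0.130)
t=1.600: state=(0.527, 0.298, 0.175)
t=1.800: state=(0.441, 0.333, 0.227)
t=2.000: state=(0.362, 0.355, 0.283)
t=2.200: state=(0.295, 0.364, 0.341)
t=2.400: state=(0.241, 0.360, 0.400)
t=2.600: state=(0.197, 0.346, 0.457)
t=2.800: state=(0.163, 0.326, 0.512)
t=3.000: state=(0.136, 0.301, 0.563)
t=3.200: state=(0.116, 0.275, 0.609)
t=3.400: state=(0.100, 0.249, 0.652)
t=3.600: state=(0.087, 0.223, 0.690)
t=3.800: state=(0.077, 0.198, 0.724)
compare at T: S=0.077, I=0.198, R=0.724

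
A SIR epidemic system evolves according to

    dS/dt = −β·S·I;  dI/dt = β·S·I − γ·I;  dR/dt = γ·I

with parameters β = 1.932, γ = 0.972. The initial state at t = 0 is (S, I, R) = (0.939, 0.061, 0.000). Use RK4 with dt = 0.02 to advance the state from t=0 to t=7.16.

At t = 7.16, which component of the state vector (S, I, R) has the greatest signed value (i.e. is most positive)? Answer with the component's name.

largest component: R

t=0.000: state=(0.939, 0.061, 0.000)
step 1 (dt=0.02): k1=(-0.111, 0.051, 0.059), k2=(-0.111, 0.052, 0.060), k3=(-0.111, 0.052, 0.060), k4=(-0.112, 0.052, 0.060); state += dt/6·(k1+2k2+2k3+k4)
t=0.020: state=(0.937, 0.062, 0.001)
t=0.040: state=(0.935, 0.063, 0.002)
t=0.060: state=(0.932, 0.064, 0.004)
continuing one RK4 step at a time; state shown every 25 steps (Δt=0.5):
t=0.500: state=(0.873, 0.090, 0.036)
t=1.000: state=(0.788, 0.124, 0.088)
t=1.500: state=(0.688, 0.156, 0.157)
t=2.000: state=(0.585, 0.177, 0.238)
t=2.500: state=(0.491, 0.183, 0.326)
t=3.000: state=(0.413, 0.174, 0.413)
t=3.500: state=(0.352, 0.154, 0.493)
t=4.000: state=(0.307, 0.130, 0.563)
t=4.500: state=(0.274, 0.106, 0.620)
t=5.000: state=(0.250, 0.084, 0.666)
t=5.500: state=(0.233, 0.065, 0.702)
t=6.000: state=(0.220, 0.050, 0.730)
t=6.500: state=(0.211, 0.038, 0.751)
t=7.000: state=(0.204, 0.028, 0.767)
t=7.160: state=(0.203, 0.026, 0.771)
compare at T: S=0.203, I=0.026, R=0.771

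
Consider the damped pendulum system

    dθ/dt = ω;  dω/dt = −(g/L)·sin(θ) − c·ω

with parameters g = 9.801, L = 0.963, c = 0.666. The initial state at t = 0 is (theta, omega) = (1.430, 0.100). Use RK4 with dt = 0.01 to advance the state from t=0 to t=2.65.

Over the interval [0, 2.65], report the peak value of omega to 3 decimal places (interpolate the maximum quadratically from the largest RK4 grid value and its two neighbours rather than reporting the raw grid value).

t=0.000: state=(1.430, 0.100)
step 1 (dt=0.01): k1=(0.100, -10.143), k2=(0.049, -10.110), k3=(0.049, -10.110), k4=(-0.001, -10.077); state += dt/6·(k1+2k2+2k3+k4)
t=0.010: state=(1.430, -0.001)
t=0.020: state=(1.430, -0.102)
t=0.030: state=(1.428, -0.201)
continuing one RK4 step at a time; state shown every 10 steps (Δt=0.1):
t=0.100: state=(1.390, -0.880)
t=0.200: state=(1.257, -1.778)
t=0.300: state=(1.039, -2.562)
t=0.400: state=(0.750, -3.164)
t=0.500: state=(0.415, -3.500)
t=0.600: state=(0.061, -3.504)
t=0.700: state=(-0.275, -3.169)
t=0.800: state=(-0.563, -2.560)
t=0.900: state=(-0.781, -1.777)
t=1.000: state=(-0.916, -0.919)
t=1.100: state=(-0.965, -0.060)
t=1.200: state=(-0.930, 0.747)
t=1.300: state=(-0.819, 1.457)
t=1.400: state=(-0.643, 2.022)
t=1.500: state=(-0.421, 2.392)
t=1.600: state=(-0.173, 2.525)
t=1.700: state=(0.076, 2.408)
t=1.800: state=(0.301, 2.065)
t=1.900: state=(0.483, 1.551)
t=2.000: state=(0.608, 0.936)
t=2.100: state=(0.669, 0.284)
t=2.200: state=(0.665, -0.347)
t=2.300: state=(0.602, -0.911)
t=2.400: state=(0.487, -1.365)
t=2.500: state=(0.334, -1.671)
t=2.600: state=(0.159, -1.803)
t=2.650: state=(0.068, -1.800)
largest grid value and its neighbours: omega(1.590)=2.52292, omega(1.600)=2.52488, omega(1.610)=2.52431
parabola through these three points peaks at t≈1.603 with omega≈2.52498

max omega = 2.525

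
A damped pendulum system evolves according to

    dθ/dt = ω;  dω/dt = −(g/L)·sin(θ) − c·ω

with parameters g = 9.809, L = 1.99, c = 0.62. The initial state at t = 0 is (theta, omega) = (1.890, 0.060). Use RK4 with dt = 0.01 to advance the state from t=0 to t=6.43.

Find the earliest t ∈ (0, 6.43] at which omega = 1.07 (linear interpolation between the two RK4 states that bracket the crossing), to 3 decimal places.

t = 2.003

t=0.000: state=(1.890, 0.060)
step 1 (dt=0.01): k1=(0.060, -4.717), k2=(0.036, -4.702), k3=(0.036, -4.702), k4=(0.013, -4.688); state += dt/6·(k1+2k2+2k3+k4)
t=0.010: state=(1.890, 0.013)
t=0.020: state=(1.890, -0.034)
t=0.030: state=(1.890, -0.080)
continuing one RK4 step at a time; state shown every 25 steps (Δt=0.25):
t=0.250: state=(1.764, -1.046)
t=0.500: state=(1.377, -2.030)
t=0.750: state=(0.772, -2.730)
t=1.000: state=(0.066, -2.785)
t=1.250: state=(-0.556, -2.088)
t=1.500: state=(-0.945, -0.992)
t=1.750: state=(-1.051, 0.125)
t=2.000: state=(-0.897, 1.061)
next step: t=2.010: state=(-0.887, 1.093) — omega has crossed 1.07
linear interpolation between t=2.000 (1.06103) and t=2.010 (1.09272) → t≈2.003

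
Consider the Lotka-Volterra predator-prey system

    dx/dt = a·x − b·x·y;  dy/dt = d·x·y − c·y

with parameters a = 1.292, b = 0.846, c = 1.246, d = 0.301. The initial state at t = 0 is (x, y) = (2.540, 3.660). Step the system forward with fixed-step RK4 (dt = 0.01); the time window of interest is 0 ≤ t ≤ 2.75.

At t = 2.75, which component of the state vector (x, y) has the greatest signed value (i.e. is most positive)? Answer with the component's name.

t=0.000: state=(2.540, 3.660)
step 1 (dt=0.01): k1=(-4.583, -1.762), k2=(-4.523, -1.783), k3=(-4.523, -1.783), k4=(-4.464, -1.803); state += dt/6·(k1+2k2+2k3+k4)
t=0.010: state=(2.495, 3.642)
t=0.020: state=(2.451, 3.624)
t=0.030: state=(2.408, 3.605)
continuing one RK4 step at a time; state shown every 10 steps (Δt=0.1):
t=0.100: state=(2.138, 3.466)
t=0.200: state=(1.831, 3.248)
t=0.300: state=(1.598, 3.018)
t=0.400: state=(1.423, 2.788)
t=0.500: state=(1.291, 2.564)
t=0.600: state=(1.193, 2.350)
t=0.700: state=(1.123, 2.148)
t=0.800: state=(1.074, 1.960)
t=0.900: state=(1.043, 1.786)
t=1.000: state=(1.027, 1.627)
t=1.100: state=(1.025, 1.481)
t=1.200: state=(1.035, 1.349)
t=1.300: state=(1.056, 1.229)
t=1.400: state=(1.088, 1.121)
t=1.500: state=(1.131, 1.023)
t=1.600: state=(1.185, 0.935)
t=1.700: state=(1.250, 0.856)
t=1.800: state=(1.327, 0.786)
t=1.900: state=(1.417, 0.723)
t=2.000: state=(1.520, 0.667)
t=2.100: state=(1.638, 0.618)
t=2.200: state=(1.773, 0.574)
t=2.300: state=(1.925, 0.536)
t=2.400: state=(2.096, 0.502)
t=2.500: state=(2.289, 0.474)
t=2.600: state=(2.505, 0.450)
t=2.700: state=(2.746, 0.430)
t=2.750: state=(2.877, 0.421)
compare at T: x=2.877, y=0.421

largest component: x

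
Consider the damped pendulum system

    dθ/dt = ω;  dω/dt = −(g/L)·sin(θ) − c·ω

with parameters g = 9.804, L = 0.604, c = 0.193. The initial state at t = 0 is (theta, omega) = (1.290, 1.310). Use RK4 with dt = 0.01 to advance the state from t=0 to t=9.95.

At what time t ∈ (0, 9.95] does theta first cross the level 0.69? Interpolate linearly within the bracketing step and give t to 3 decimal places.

t = 0.379

t=0.000: state=(1.290, 1.310)
step 1 (dt=0.01): k1=(1.310, -15.849), k2=(1.231, -15.863), k3=(1.231, -15.861), k4=(1.151, -15.872); state += dt/6·(k1+2k2+2k3+k4)
t=0.010: state=(1.302, 1.151)
t=0.020: state=(1.313, 0.993)
t=0.030: state=(1.322, 0.834)
t=0.370: state=(0.727, -4.037)
next step: t=0.380: state=(0.686, -4.134) — theta has crossed 0.69
linear interpolation between t=0.370 (0.72667) and t=0.380 (0.68581) → t≈0.379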